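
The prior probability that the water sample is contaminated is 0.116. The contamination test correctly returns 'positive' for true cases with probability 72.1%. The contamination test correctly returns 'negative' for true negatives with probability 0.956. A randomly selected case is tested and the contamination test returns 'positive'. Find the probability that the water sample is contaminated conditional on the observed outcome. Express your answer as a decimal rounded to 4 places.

P(H | E) ≈ 0.6826

Write H for 'the water sample is contaminated'. Prior odds H:¬H = 0.116/0.884 = 0.13122. For the 'positive' outcome, the likelihood ratio is 0.721/0.044 = 16.386.
Posterior odds = 0.13122 × 16.386 = 2.1502, so P(H|E) = 2.1502/(1+2.1502) = 0.6826.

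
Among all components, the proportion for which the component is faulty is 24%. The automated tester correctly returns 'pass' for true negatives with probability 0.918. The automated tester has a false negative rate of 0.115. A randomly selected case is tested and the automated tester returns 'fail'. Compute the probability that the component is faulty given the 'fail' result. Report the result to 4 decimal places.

P(H | E) ≈ 0.7732

Write H for 'the component is faulty'. Prior odds H:¬H = 0.24/0.76 = 0.31579. For the 'fail' outcome, the likelihood ratio is 0.885/0.082 = 10.793.
Posterior odds = 0.31579 × 10.793 = 3.4082, so P(H|E) = 3.4082/(1+3.4082) = 0.7732.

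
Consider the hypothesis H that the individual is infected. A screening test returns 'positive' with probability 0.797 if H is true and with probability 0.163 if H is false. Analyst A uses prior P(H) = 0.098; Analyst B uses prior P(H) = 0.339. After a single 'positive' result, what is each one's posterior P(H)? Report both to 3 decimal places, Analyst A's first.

The likelihood ratio for a 'positive' result is 0.797/0.163 = 4.8896.
Analyst A: prior odds 0.098/0.902 = 0.10865; posterior odds 0.53124; posterior probability 0.347.
Analyst B: prior odds 0.339/0.661 = 0.51286; posterior odds 2.5077; posterior probability 0.715.

Analyst A: 0.347; Analyst B: 0.715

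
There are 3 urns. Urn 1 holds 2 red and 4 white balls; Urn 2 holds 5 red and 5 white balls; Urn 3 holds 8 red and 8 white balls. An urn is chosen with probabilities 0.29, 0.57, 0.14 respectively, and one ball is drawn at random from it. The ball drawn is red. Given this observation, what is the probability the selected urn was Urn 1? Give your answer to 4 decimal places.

P(red|Urn 1) = 0.3333; P(red|Urn 2) = 0.5; P(red|Urn 3) = 0.5.
Prior × likelihood for each source: 0.29·0.3333=0.09667, 0.57·0.5=0.2850, 0.14·0.5=0.07000. Summing gives P(red) = 0.45167.
P(Urn 1 | red) = 0.09667 / 0.45167 = 0.2140.

Posterior probability ≈ 0.2140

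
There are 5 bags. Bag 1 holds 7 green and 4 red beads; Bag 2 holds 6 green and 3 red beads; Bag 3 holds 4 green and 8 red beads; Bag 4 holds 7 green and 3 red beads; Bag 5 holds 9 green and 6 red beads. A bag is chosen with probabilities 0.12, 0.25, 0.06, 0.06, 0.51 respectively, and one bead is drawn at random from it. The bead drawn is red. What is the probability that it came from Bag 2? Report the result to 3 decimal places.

Tabulate prior·likelihood by source: [1] prior 0.12, lik 0.3636, product 0.04364; [2] prior 0.25, lik 0.3333, product 0.08333; [3] prior 0.06, lik 0.6667, product 0.04000; [4] prior 0.06, lik 0.3, product 0.01800; [5] prior 0.51, lik 0.4, product 0.2040.
Normalizing constant = 0.38897; the posterior for Bag 2 is its product over the sum, 0.08333/0.38897 = 0.214.

Posterior probability ≈ 0.214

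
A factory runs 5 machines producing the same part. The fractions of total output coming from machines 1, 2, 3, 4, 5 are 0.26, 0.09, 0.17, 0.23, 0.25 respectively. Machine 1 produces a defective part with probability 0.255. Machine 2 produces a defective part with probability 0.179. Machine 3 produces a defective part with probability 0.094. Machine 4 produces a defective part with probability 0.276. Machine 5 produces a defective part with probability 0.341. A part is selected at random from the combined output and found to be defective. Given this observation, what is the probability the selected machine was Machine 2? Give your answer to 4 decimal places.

Tabulate prior·likelihood by source: [1] prior 0.26, lik 0.255, product 0.06630; [2] prior 0.09, lik 0.179, product 0.01611; [3] prior 0.17, lik 0.094, product 0.01598; [4] prior 0.23, lik 0.276, product 0.06348; [5] prior 0.25, lik 0.341, product 0.08525.
Normalizing constant = 0.24712; the posterior for Machine 2 is its product over the sum, 0.01611/0.24712 = 0.0652.

Posterior probability ≈ 0.0652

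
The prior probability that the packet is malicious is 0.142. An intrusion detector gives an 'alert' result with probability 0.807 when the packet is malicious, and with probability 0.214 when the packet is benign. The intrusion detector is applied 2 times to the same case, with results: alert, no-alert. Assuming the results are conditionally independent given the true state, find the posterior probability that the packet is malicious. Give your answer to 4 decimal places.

Let H be the event that the packet is malicious; start with P(H) = 0.142. P('alert'|H) = 0.807, P('alert'|¬H) = 0.214.
Update on result 1 ('alert'): P(H) ← 0.807·0.1420 / (0.807·0.1420 + 0.214·0.8580) = 0.11459/0.29821 = 0.3843.
Update on result 2 ('no-alert'): P(H) ← 0.193·0.3843 / (0.193·0.3843 + 0.786·0.6157) = 0.074166/0.55812 = 0.1329.

Posterior P(H) ≈ 0.1329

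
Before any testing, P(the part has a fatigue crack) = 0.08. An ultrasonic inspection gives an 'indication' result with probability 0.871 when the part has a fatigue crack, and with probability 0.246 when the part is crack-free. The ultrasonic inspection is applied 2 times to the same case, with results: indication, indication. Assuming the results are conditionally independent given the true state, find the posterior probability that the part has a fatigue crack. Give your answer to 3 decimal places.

Posterior P(H) ≈ 0.522

Let H be the event that the part has a fatigue crack; start with P(H) = 0.08. P('indication'|H) = 0.871, P('indication'|¬H) = 0.246.
Update on result 1 ('indication'): P(H) ← 0.871·0.0800 / (0.871·0.0800 + 0.246·0.9200) = 0.069680/0.29600 = 0.2354.
Update on result 2 ('indication'): P(H) ← 0.871·0.2354 / (0.871·0.2354 + 0.246·0.7646) = 0.20504/0.39313 = 0.5216.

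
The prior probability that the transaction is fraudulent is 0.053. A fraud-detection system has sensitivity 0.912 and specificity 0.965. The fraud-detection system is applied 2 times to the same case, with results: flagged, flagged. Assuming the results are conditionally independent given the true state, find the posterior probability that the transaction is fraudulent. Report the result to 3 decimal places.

Posterior P(H) ≈ 0.974

With H the event that the transaction is fraudulent, the joint likelihood of the observed sequence is P(data|H) = 0.912·0.912 = 0.83174 and P(data|¬H) = 0.035·0.035 = 0.0012250.
Bayes: P(H|data) = 0.053·0.83174 / (0.053·0.83174 + 0.947·0.0012250) = 0.044082/0.045243 = 0.9744.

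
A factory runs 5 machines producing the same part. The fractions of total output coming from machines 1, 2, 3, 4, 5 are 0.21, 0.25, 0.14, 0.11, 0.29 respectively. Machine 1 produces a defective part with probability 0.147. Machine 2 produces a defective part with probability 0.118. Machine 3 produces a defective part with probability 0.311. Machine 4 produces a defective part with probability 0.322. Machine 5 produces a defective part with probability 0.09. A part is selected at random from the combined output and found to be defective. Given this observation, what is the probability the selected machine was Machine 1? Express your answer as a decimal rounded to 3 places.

Tabulate prior·likelihood by source: [1] prior 0.21, lik 0.147, product 0.03087; [2] prior 0.25, lik 0.118, product 0.02950; [3] prior 0.14, lik 0.311, product 0.04354; [4] prior 0.11, lik 0.322, product 0.03542; [5] prior 0.29, lik 0.09, product 0.02610.
Normalizing constant = 0.16543; the posterior for Machine 1 is its product over the sum, 0.03087/0.16543 = 0.187.

Posterior probability ≈ 0.187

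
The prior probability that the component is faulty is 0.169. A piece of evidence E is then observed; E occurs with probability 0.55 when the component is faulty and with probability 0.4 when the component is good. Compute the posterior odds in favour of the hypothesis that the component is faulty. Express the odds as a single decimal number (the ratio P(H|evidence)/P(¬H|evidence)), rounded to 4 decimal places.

Posterior odds ≈ 0.2796

Prior odds = 0.169/(1−0.169) = 0.20337. In log-odds, ln(0.20337) = -1.5927.
Add log likelihood ratio: ln(1.3750) = 0.31845.
Posterior log-odds = -1.2743, so posterior odds = exp(-1.2743) = 0.27963.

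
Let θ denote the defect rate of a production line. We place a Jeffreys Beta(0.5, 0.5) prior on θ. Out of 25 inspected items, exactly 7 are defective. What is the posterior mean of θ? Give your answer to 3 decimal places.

Observing 7 successes and 18 failures updates Beta(0.5, 0.5) by adding the success and failure counts to the two shape parameters: α = 0.5+7 = 7.5, β = 0.5+18 = 18.5.
Posterior mean = α/(α+β) = 7.5/26 = 0.288.

Posterior mean ≈ 0.288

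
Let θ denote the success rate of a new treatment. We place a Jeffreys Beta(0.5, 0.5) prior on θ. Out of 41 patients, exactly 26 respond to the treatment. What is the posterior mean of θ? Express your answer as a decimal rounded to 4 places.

Observing 26 successes and 15 failures updates Beta(0.5, 0.5) by adding the success and failure counts to the two shape parameters: α = 0.5+26 = 26.5, β = 0.5+15 = 15.5.
Posterior mean = α/(α+β) = 26.5/42 = 0.6310.

Posterior mean ≈ 0.6310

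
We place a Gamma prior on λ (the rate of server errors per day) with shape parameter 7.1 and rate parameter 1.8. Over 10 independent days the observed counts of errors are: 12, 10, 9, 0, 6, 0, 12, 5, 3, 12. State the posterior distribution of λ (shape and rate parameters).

Posterior: Gamma(shape=76.1, rate=11.8)

The Poisson likelihood adds the total count to the shape and the number of exposure periods to the rate. Here ∑xᵢ = 69 and n = 10, so shape 7.1→76.1 and rate 1.8→11.8.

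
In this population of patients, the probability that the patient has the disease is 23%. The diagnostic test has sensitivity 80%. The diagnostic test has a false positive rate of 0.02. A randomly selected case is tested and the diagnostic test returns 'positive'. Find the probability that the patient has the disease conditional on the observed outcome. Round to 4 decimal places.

P(H | E) ≈ 0.9228

Let H be the event that the patient has the disease. P(H) = 0.23, so P(¬H) = 0.77. With E the 'positive' result, P(E|H) = 0.8 and P(E|¬H) = 0.02.
P(E) = 0.8·0.23 + 0.02·0.77 = 0.18400 + 0.015400 = 0.19940.
By Bayes' theorem, P(H|E) = 0.18400 / 0.19940 = 0.9228.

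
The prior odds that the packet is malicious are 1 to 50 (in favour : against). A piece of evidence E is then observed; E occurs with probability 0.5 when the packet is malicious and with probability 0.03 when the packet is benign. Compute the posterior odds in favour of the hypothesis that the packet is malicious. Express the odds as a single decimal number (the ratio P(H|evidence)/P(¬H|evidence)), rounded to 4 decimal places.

Posterior odds ≈ 0.3333

Prior odds = 1/50 = 0.020000.
Likelihood ratio for E = 0.5/0.03 = 16.667.
Posterior odds = prior odds × LR = 0.33333.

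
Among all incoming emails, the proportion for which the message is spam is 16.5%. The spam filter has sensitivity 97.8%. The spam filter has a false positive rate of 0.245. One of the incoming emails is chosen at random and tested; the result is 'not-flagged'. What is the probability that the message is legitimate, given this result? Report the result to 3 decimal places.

P(¬H | E) ≈ 0.994

Let H be the event that the message is spam. P(H) = 0.165, so P(¬H) = 0.835. With E the 'not-flagged' result, P(E|H) = 0.022 and P(E|¬H) = 0.755.
P(E) = 0.022·0.165 + 0.755·0.835 = 0.0036300 + 0.63043 = 0.63406.
By Bayes' theorem, P(H|E) = 0.0036300 / 0.63406 = 0.006. Hence P(¬H|E) = 1 − 0.006 = 0.994.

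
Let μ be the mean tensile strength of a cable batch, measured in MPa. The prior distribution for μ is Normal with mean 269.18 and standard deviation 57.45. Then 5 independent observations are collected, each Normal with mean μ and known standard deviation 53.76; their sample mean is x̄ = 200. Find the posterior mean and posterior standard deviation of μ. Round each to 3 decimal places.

Prior precision 1/τ₀² = 1/57.45² = 0.00030298; data precision n/σ² = 5/53.76² = 0.00173002.
Posterior precision = 0.00030298 + 0.00173002 = 0.00203301, giving posterior SD = 1/√0.00203301 = 22.178.
Posterior mean = (0.00030298·269.18 + 0.00173002·200) / 0.00203301 = 210.310.

Posterior mean ≈ 210.310; posterior SD ≈ 22.178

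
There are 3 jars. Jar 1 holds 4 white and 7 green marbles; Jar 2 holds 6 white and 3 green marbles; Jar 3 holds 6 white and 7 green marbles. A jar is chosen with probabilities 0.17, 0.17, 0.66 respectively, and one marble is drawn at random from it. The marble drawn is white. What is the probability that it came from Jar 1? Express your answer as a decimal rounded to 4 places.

Posterior probability ≈ 0.1289

Tabulate prior·likelihood by source: [1] prior 0.17, lik 0.3636, product 0.06182; [2] prior 0.17, lik 0.6667, product 0.1133; [3] prior 0.66, lik 0.4615, product 0.3046.
Normalizing constant = 0.47977; the posterior for Jar 1 is its product over the sum, 0.06182/0.47977 = 0.1289.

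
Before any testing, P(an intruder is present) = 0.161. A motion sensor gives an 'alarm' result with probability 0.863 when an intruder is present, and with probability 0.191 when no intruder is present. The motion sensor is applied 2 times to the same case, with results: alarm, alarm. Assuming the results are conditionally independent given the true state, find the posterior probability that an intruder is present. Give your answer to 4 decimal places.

With H the event that an intruder is present, the joint likelihood of the observed sequence is P(data|H) = 0.863·0.863 = 0.74477 and P(data|¬H) = 0.191·0.191 = 0.036481.
Bayes: P(H|data) = 0.161·0.74477 / (0.161·0.74477 + 0.839·0.036481) = 0.11991/0.15052 = 0.7966.

Posterior P(H) ≈ 0.7966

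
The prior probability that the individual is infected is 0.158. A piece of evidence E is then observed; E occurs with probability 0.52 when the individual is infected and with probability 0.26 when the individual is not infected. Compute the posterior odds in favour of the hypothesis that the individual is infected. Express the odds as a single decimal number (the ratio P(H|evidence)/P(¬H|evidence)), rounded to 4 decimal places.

Prior odds = 0.158/(1−0.158) = 0.18765. In log-odds, ln(0.18765) = -1.6732.
Add log likelihood ratio: ln(2.0000) = 0.69315.
Posterior log-odds = -0.98004, so posterior odds = exp(-0.98004) = 0.37530.

Posterior odds ≈ 0.3753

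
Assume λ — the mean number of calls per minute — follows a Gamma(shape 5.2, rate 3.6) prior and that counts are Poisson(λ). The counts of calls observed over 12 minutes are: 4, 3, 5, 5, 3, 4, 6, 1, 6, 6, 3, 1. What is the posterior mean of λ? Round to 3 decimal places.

Posterior mean ≈ 3.346

The Poisson likelihood adds the total count to the shape and the number of exposure periods to the rate. Here ∑xᵢ = 47 and n = 12, so shape 5.2→52.2 and rate 3.6→15.6.
Posterior mean = shape/rate = 52.2/15.6 = 3.346.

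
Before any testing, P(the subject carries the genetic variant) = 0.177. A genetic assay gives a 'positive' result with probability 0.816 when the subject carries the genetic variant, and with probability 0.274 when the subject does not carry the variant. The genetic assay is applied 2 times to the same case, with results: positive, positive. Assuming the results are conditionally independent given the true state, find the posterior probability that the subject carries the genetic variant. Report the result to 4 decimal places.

Posterior P(H) ≈ 0.6561

Let H be the event that the subject carries the genetic variant; start with P(H) = 0.177. P('positive'|H) = 0.816, P('positive'|¬H) = 0.274.
Update on result 1 ('positive'): P(H) ← 0.816·0.1770 / (0.816·0.1770 + 0.274·0.8230) = 0.14443/0.36993 = 0.3904.
Update on result 2 ('positive'): P(H) ← 0.816·0.3904 / (0.816·0.3904 + 0.274·0.6096) = 0.31859/0.48561 = 0.6561.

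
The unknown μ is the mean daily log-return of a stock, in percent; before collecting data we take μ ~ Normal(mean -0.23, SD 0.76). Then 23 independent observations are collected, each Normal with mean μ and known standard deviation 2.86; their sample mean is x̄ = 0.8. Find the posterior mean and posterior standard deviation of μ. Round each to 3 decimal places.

Prior precision 1/τ₀² = 1/0.76² = 1.73130; data precision n/σ² = 23/2.86² = 2.81187.
Posterior precision = 1.73130 + 2.81187 = 4.54318, giving posterior SD = 1/√4.54318 = 0.469.
Posterior mean = (1.73130·-0.23 + 2.81187·0.8) / 4.54318 = 0.407.

Posterior mean ≈ 0.407; posterior SD ≈ 0.469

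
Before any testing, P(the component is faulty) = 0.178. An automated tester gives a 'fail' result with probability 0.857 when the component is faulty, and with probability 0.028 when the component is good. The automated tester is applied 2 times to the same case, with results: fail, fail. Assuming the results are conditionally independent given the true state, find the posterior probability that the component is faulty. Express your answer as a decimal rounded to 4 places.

Let H be the event that the component is faulty; start with P(H) = 0.178. P('fail'|H) = 0.857, P('fail'|¬H) = 0.028.
Update on result 1 ('fail'): P(H) ← 0.857·0.1780 / (0.857·0.1780 + 0.028·0.8220) = 0.15255/0.17556 = 0.8689.
Update on result 2 ('fail'): P(H) ← 0.857·0.8689 / (0.857·0.8689 + 0.028·0.1311) = 0.74465/0.74832 = 0.9951.

Posterior P(H) ≈ 0.9951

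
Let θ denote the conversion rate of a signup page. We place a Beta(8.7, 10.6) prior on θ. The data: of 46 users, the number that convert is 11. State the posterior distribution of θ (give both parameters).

Posterior: Beta(19.7, 45.6)

Observing 11 successes and 35 failures updates Beta(8.7, 10.6) by adding the success and failure counts to the two shape parameters: α = 8.7+11 = 19.7, β = 10.6+35 = 45.6.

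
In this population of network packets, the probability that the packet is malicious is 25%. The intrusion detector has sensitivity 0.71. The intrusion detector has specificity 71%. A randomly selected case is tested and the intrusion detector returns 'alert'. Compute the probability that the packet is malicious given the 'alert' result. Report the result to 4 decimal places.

Write H for 'the packet is malicious'. Prior odds H:¬H = 0.25/0.75 = 0.33333. For the 'alert' outcome, the likelihood ratio is 0.71/0.29 = 2.4483.
Posterior odds = 0.33333 × 2.4483 = 0.81609, so P(H|E) = 0.81609/(1+0.81609) = 0.4494.

P(H | E) ≈ 0.4494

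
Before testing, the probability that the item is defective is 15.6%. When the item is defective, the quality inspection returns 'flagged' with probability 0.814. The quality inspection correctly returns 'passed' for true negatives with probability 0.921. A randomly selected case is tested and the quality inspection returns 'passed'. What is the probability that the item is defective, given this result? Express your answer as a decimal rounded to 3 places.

P(H | E) ≈ 0.036

Write H for 'the item is defective'. Prior odds H:¬H = 0.156/0.844 = 0.18483. For the 'passed' outcome, the likelihood ratio is 0.186/0.921 = 0.20195.
Posterior odds = 0.18483 × 0.20195 = 0.037328, so P(H|E) = 0.037328/(1+0.037328) = 0.036.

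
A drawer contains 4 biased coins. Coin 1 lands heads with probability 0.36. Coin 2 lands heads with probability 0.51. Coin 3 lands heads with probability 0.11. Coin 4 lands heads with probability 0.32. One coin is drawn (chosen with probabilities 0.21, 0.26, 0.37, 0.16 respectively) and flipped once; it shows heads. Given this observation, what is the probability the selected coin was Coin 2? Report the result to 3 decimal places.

Posterior probability ≈ 0.442

P(heads|C1) = 0.36; P(heads|C2) = 0.51; P(heads|C3) = 0.11; P(heads|C4) = 0.32.
Prior × likelihood for each source: 0.21·0.36=0.07560, 0.26·0.51=0.1326, 0.37·0.11=0.04070, 0.16·0.32=0.05120. Summing gives P(heads) = 0.30010.
P(Coin 2 | heads) = 0.1326 / 0.30010 = 0.442.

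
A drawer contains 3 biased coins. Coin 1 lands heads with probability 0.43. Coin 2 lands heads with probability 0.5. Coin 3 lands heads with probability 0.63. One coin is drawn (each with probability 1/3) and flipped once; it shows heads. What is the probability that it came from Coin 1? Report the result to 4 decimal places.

Posterior probability ≈ 0.2756

P(heads|C1) = 0.43; P(heads|C2) = 0.5; P(heads|C3) = 0.63.
Prior × likelihood for each source: 0.333333·0.43=0.1433, 0.333333·0.5=0.1667, 0.333333·0.63=0.2100. Summing gives P(heads) = 0.52000.
P(Coin 1 | heads) = 0.1433 / 0.52000 = 0.2756.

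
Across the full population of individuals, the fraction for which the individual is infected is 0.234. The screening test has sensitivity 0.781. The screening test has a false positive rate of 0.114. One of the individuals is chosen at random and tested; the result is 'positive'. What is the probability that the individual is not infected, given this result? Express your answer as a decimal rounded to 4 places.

P(¬H | E) ≈ 0.3233

Let H be the event that the individual is infected. P(H) = 0.234, so P(¬H) = 0.766. With E the 'positive' result, P(E|H) = 0.781 and P(E|¬H) = 0.114.
P(E) = 0.781·0.234 + 0.114·0.766 = 0.18275 + 0.087324 = 0.27008.
By Bayes' theorem, P(H|E) = 0.18275 / 0.27008 = 0.6767. Hence P(¬H|E) = 1 − 0.6767 = 0.3233.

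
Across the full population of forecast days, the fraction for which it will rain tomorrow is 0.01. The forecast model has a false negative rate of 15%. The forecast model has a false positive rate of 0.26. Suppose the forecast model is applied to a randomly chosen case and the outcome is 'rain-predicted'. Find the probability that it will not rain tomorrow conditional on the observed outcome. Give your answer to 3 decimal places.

P(¬H | E) ≈ 0.968

Write H for 'it will rain tomorrow'. Prior odds H:¬H = 0.01/0.99 = 0.010101. For the 'rain-predicted' outcome, the likelihood ratio is 0.85/0.26 = 3.2692.
Posterior odds = 0.010101 × 3.2692 = 0.033023, so P(H|E) = 0.033023/(1+0.033023) = 0.032. Then P(¬H|E) = 1 − 0.032 = 0.968.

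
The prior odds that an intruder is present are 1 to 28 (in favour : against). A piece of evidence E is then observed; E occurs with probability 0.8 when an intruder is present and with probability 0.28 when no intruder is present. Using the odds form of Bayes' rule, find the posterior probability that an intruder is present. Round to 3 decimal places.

Prior odds = 1/28 = 0.035714.
Likelihood ratio for E = 0.8/0.28 = 2.8571.
Posterior odds = prior odds × LR = 0.10204.
Posterior probability = odds/(1+odds) = 0.10204/1.1020 = 0.093.

Posterior probability ≈ 0.093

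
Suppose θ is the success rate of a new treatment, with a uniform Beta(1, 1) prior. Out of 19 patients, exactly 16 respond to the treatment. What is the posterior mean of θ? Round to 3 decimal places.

Observing 16 successes and 3 failures updates Beta(1, 1) by adding the success and failure counts to the two shape parameters: α = 1+16 = 17, β = 1+3 = 4.
E[θ | data] = 17/(17+4) = 0.810.

Posterior mean ≈ 0.810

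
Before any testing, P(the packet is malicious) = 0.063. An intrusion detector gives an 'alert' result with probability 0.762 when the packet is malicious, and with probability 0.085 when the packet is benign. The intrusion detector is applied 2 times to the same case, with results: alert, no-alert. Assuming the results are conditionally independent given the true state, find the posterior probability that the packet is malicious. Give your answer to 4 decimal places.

Let H be the event that the packet is malicious; start with P(H) = 0.063. P('alert'|H) = 0.762, P('alert'|¬H) = 0.085.
Update on result 1 ('alert'): P(H) ← 0.762·0.0630 / (0.762·0.0630 + 0.085·0.9370) = 0.048006/0.12765 = 0.3761.
Update on result 2 ('no-alert'): P(H) ← 0.238·0.3761 / (0.238·0.3761 + 0.915·0.6239) = 0.089505/0.66040 = 0.1355.

Posterior P(H) ≈ 0.1355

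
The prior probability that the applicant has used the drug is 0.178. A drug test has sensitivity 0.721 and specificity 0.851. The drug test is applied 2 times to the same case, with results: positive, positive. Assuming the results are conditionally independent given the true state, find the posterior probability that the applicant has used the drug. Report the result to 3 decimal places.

With H the event that the applicant has used the drug, the joint likelihood of the observed sequence is P(data|H) = 0.721·0.721 = 0.51984 and P(data|¬H) = 0.149·0.149 = 0.022201.
Bayes: P(H|data) = 0.178·0.51984 / (0.178·0.51984 + 0.822·0.022201) = 0.092532/0.11078 = 0.8353.

Posterior P(H) ≈ 0.835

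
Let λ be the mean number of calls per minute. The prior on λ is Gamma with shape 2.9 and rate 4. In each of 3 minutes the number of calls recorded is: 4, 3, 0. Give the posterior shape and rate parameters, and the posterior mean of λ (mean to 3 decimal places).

Total count ∑xᵢ = 7 over n = 3 minutes.
Gamma is conjugate to the Poisson likelihood: posterior is Gamma(shape = 2.9+7 = 9.9, rate = 4+3 = 7).
Posterior mean = shape/rate = 9.9/7 = 1.414.

Posterior: Gamma(shape=9.9, rate=7); mean ≈ 1.414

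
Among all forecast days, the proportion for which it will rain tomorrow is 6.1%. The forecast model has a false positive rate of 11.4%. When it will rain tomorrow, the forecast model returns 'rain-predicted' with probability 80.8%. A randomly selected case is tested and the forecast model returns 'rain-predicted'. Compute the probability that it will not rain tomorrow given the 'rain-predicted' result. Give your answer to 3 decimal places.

P(¬H | E) ≈ 0.685

Write H for 'it will rain tomorrow'. Prior odds H:¬H = 0.061/0.939 = 0.064963. For the 'rain-predicted' outcome, the likelihood ratio is 0.808/0.114 = 7.0877.
Posterior odds = 0.064963 × 7.0877 = 0.46044, so P(H|E) = 0.46044/(1+0.46044) = 0.315. Then P(¬H|E) = 1 − 0.315 = 0.685.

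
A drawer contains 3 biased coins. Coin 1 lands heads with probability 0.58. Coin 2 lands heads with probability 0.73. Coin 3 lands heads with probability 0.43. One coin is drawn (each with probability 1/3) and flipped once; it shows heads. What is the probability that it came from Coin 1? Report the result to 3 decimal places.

Tabulate prior·likelihood by source: [1] prior 0.333333, lik 0.58, product 0.1933; [2] prior 0.333333, lik 0.73, product 0.2433; [3] prior 0.333333, lik 0.43, product 0.1433.
Normalizing constant = 0.58000; the posterior for Coin 1 is its product over the sum, 0.1933/0.58000 = 0.333.

Posterior probability ≈ 0.333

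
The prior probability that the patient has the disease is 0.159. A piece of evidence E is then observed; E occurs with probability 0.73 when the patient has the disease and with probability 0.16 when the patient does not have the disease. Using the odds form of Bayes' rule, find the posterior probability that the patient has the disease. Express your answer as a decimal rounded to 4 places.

Prior odds = 0.159/(1−0.159) = 0.18906.
Likelihood ratio for E = 0.73/0.16 = 4.5625.
Posterior odds = prior odds × LR = 0.86259.
Posterior probability = odds/(1+odds) = 0.86259/1.8626 = 0.4631.

Posterior probability ≈ 0.4631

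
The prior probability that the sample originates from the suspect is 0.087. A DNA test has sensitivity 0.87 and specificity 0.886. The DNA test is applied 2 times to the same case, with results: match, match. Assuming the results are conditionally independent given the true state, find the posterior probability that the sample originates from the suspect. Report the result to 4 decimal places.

With H the event that the sample originates from the suspect, the joint likelihood of the observed sequence is P(data|H) = 0.87·0.87 = 0.75690 and P(data|¬H) = 0.114·0.114 = 0.012996.
Bayes: P(H|data) = 0.087·0.75690 / (0.087·0.75690 + 0.913·0.012996) = 0.065850/0.077716 = 0.8473.

Posterior P(H) ≈ 0.8473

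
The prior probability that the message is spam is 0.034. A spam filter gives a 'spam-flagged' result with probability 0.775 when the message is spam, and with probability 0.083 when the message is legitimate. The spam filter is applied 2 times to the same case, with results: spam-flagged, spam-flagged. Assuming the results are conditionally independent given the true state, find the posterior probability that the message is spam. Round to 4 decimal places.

Posterior P(H) ≈ 0.7542

Let H be the event that the message is spam; start with P(H) = 0.034. P('spam-flagged'|H) = 0.775, P('spam-flagged'|¬H) = 0.083.
Update on result 1 ('spam-flagged'): P(H) ← 0.775·0.0340 / (0.775·0.0340 + 0.083·0.9660) = 0.026350/0.10653 = 0.2474.
Update on result 2 ('spam-flagged'): P(H) ← 0.775·0.2474 / (0.775·0.2474 + 0.083·0.7526) = 0.19170/0.25417 = 0.7542.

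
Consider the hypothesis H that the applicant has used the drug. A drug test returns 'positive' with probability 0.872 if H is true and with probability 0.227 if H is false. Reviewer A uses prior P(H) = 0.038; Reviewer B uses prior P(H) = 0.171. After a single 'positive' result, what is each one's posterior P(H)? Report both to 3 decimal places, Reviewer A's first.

Reviewer A: 0.132; Reviewer B: 0.442

The likelihood ratio for a 'positive' result is 0.872/0.227 = 3.8414.
Reviewer A: prior odds 0.038/0.962 = 0.039501; posterior odds 0.15174; posterior probability 0.132.
Reviewer B: prior odds 0.171/0.829 = 0.20627; posterior odds 0.79238; posterior probability 0.442.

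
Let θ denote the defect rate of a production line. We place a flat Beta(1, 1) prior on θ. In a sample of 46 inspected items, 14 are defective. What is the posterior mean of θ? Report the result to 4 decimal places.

Posterior mean ≈ 0.3125

Observing 14 successes and 32 failures updates Beta(1, 1) by adding the success and failure counts to the two shape parameters: α = 1+14 = 15, β = 1+32 = 33.
Posterior mean = α/(α+β) = 15/48 = 0.3125.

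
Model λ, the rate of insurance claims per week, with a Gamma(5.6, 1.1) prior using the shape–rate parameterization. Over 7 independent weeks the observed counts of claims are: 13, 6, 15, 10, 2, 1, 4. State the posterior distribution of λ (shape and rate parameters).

Total count ∑xᵢ = 51 over n = 7 weeks.
Gamma is conjugate to the Poisson likelihood: posterior is Gamma(shape = 5.6+51 = 56.6, rate = 1.1+7 = 8.1).

Posterior: Gamma(shape=56.6, rate=8.1)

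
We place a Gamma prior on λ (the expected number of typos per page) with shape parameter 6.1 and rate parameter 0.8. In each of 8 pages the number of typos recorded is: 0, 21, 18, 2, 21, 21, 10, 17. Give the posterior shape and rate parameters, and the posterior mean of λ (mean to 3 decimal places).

The Poisson likelihood adds the total count to the shape and the number of exposure periods to the rate. Here ∑xᵢ = 110 and n = 8, so shape 6.1→116.1 and rate 0.8→8.8.
Posterior mean = shape/rate = 116.1/8.8 = 13.193.

Posterior: Gamma(shape=116.1, rate=8.8); mean ≈ 13.193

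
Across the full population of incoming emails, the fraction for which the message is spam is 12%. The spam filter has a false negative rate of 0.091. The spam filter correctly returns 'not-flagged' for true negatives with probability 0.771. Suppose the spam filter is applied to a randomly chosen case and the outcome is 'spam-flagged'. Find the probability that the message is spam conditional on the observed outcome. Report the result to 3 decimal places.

Write H for 'the message is spam'. Prior odds H:¬H = 0.12/0.88 = 0.13636. For the 'spam-flagged' outcome, the likelihood ratio is 0.909/0.229 = 3.9694.
Posterior odds = 0.13636 × 3.9694 = 0.54129, so P(H|E) = 0.54129/(1+0.54129) = 0.351.

P(H | E) ≈ 0.351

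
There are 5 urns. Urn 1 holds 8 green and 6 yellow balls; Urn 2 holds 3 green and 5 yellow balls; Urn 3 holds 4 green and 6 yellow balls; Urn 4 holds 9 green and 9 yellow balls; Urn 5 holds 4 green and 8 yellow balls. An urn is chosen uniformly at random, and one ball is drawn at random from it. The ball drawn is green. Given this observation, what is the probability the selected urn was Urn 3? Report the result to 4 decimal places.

Posterior probability ≈ 0.1835

P(green|Urn 1) = 0.5714; P(green|Urn 2) = 0.375; P(green|Urn 3) = 0.4; P(green|Urn 4) = 0.5; P(green|Urn 5) = 0.3333.
Prior × likelihood for each source: 0.2·0.5714=0.1143, 0.2·0.375=0.07500, 0.2·0.4=0.08000, 0.2·0.5=0.1000, 0.2·0.3333=0.06667. Summing gives P(green) = 0.43595.
P(Urn 3 | green) = 0.08000 / 0.43595 = 0.1835.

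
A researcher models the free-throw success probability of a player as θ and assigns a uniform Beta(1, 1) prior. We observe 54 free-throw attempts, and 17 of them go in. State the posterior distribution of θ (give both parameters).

The binomial likelihood is conjugate to the Beta prior: with 17 successes and 37 failures, the posterior is Beta(1+17, 1+37) = Beta(18, 38).

Posterior: Beta(18, 38)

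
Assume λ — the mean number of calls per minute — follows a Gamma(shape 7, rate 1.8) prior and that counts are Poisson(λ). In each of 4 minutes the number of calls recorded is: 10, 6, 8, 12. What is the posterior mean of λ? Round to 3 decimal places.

Posterior mean ≈ 7.414

The Poisson likelihood adds the total count to the shape and the number of exposure periods to the rate. Here ∑xᵢ = 36 and n = 4, so shape 7→43 and rate 1.8→5.8.
E[λ | data] = 43/5.8 = 7.414.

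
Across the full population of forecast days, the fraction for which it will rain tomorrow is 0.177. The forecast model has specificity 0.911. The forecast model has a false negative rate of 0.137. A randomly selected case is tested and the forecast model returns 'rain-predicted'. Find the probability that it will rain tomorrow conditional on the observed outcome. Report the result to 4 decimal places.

P(H | E) ≈ 0.6759

Let H be the event that it will rain tomorrow. P(H) = 0.177, so P(¬H) = 0.823. With E the 'rain-predicted' result, P(E|H) = 0.863 and P(E|¬H) = 0.089.
P(E) = 0.863·0.177 + 0.089·0.823 = 0.15275 + 0.073247 = 0.22600.
By Bayes' theorem, P(H|E) = 0.15275 / 0.22600 = 0.6759.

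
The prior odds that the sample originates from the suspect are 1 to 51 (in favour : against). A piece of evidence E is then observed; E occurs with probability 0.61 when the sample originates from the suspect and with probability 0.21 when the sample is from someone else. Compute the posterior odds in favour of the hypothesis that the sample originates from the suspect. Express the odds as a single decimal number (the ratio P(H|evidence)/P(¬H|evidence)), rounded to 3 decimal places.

Posterior odds ≈ 0.057

Prior odds = 1/51 = 0.019608. In log-odds, ln(0.019608) = -3.9318.
Add log likelihood ratio: ln(2.9048) = 1.0664.
Posterior log-odds = -2.8655, so posterior odds = exp(-2.8655) = 0.056956.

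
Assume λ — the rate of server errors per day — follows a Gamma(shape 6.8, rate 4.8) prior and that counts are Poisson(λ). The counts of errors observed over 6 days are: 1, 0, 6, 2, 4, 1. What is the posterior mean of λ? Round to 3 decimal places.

Posterior mean ≈ 1.926

Total count ∑xᵢ = 14 over n = 6 days.
Gamma is conjugate to the Poisson likelihood: posterior is Gamma(shape = 6.8+14 = 20.8, rate = 4.8+6 = 10.8).
Posterior mean = shape/rate = 20.8/10.8 = 1.926.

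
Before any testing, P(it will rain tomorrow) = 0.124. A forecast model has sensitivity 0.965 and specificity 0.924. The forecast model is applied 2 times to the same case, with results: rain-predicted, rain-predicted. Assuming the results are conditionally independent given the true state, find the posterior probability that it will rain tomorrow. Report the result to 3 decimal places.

Posterior P(H) ≈ 0.958

Let H be the event that it will rain tomorrow; start with P(H) = 0.124. P('rain-predicted'|H) = 0.965, P('rain-predicted'|¬H) = 0.076.
Update on result 1 ('rain-predicted'): P(H) ← 0.965·0.1240 / (0.965·0.1240 + 0.076·0.8760) = 0.11966/0.18624 = 0.6425.
Update on result 2 ('rain-predicted'): P(H) ← 0.965·0.6425 / (0.965·0.6425 + 0.076·0.3575) = 0.62003/0.64720 = 0.9580.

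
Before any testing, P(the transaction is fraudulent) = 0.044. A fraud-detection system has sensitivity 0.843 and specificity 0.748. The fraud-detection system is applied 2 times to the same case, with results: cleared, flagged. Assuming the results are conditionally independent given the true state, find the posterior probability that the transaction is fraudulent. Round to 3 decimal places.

Posterior P(H) ≈ 0.031

Let H be the event that the transaction is fraudulent; start with P(H) = 0.044. P('flagged'|H) = 0.843, P('flagged'|¬H) = 0.252.
Update on result 1 ('cleared'): P(H) ← 0.157·0.0440 / (0.157·0.0440 + 0.748·0.9560) = 0.0069080/0.72200 = 0.0096.
Update on result 2 ('flagged'): P(H) ← 0.843·0.0096 / (0.843·0.0096 + 0.252·0.9904) = 0.0080658/0.25765 = 0.0313.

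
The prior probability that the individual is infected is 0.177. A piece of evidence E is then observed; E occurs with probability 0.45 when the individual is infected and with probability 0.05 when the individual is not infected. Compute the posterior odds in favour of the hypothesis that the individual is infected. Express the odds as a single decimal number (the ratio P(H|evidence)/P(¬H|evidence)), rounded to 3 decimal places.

Posterior odds ≈ 1.936

Prior odds = 0.177/(1−0.177) = 0.21507.
Likelihood ratio for E = 0.45/0.05 = 9.0000.
Posterior odds = prior odds × LR = 1.9356.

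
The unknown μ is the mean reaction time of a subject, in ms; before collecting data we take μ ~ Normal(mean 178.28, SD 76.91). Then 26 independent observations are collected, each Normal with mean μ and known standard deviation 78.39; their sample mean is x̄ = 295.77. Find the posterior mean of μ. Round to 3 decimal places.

Posterior mean ≈ 291.256

Prior precision 1/τ₀² = 1/76.91² = 0.00016906; data precision n/σ² = 26/78.39² = 0.00423109.
Posterior precision = 0.00016906 + 0.00423109 = 0.00440015.
Posterior mean = (0.00016906·178.28 + 0.00423109·295.77) / 0.00440015 = 291.256.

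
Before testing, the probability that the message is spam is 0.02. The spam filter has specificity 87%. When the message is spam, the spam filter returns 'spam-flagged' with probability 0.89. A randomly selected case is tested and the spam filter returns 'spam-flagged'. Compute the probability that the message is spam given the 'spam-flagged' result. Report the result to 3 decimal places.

Let H be the event that the message is spam. P(H) = 0.02, so P(¬H) = 0.98. With E the 'spam-flagged' result, P(E|H) = 0.89 and P(E|¬H) = 0.13.
P(E) = 0.89·0.02 + 0.13·0.98 = 0.017800 + 0.12740 = 0.14520.
By Bayes' theorem, P(H|E) = 0.017800 / 0.14520 = 0.123.

P(H | E) ≈ 0.123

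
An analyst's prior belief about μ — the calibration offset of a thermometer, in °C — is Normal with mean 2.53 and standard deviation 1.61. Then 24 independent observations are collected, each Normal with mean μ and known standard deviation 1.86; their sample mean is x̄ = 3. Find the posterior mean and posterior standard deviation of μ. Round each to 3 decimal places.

Prior precision 1/τ₀² = 1/1.61² = 0.385788; data precision n/σ² = 24/1.86² = 6.93722.
Posterior precision = 0.385788 + 6.93722 = 7.32301, giving posterior SD = 1/√7.32301 = 0.370.
Posterior mean = (0.385788·2.53 + 6.93722·3) / 7.32301 = 2.975.

Posterior mean ≈ 2.975; posterior SD ≈ 0.370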